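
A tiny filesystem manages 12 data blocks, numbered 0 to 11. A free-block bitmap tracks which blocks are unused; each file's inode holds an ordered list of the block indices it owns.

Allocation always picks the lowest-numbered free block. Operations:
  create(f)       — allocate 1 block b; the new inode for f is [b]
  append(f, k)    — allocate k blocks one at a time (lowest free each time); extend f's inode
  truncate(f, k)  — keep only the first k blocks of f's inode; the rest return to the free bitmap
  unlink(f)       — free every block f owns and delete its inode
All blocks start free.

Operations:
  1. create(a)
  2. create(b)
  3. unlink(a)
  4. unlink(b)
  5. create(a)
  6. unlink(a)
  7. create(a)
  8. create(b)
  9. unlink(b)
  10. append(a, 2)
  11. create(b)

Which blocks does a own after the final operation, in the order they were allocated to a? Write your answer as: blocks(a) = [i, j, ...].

create(a): bitmap=F........... | a=[0]
create(b): bitmap=FF.......... | a=[0] b=[1]
unlink(a): bitmap=.F.......... | b=[1]
unlink(b): bitmap=............ | 
create(a): bitmap=F........... | a=[0]
unlink(a): bitmap=............ | 
create(a): bitmap=F........... | a=[0]
create(b): bitmap=FF.......... | a=[0] b=[1]
unlink(b): bitmap=F........... | a=[0]
append(a, 2): bitmap=FFF......... | a=[0, 1, 2]
create(b): bitmap=FFFF........ | a=[0, 1, 2] b=[3]

blocks(a) = [0, 1, 2]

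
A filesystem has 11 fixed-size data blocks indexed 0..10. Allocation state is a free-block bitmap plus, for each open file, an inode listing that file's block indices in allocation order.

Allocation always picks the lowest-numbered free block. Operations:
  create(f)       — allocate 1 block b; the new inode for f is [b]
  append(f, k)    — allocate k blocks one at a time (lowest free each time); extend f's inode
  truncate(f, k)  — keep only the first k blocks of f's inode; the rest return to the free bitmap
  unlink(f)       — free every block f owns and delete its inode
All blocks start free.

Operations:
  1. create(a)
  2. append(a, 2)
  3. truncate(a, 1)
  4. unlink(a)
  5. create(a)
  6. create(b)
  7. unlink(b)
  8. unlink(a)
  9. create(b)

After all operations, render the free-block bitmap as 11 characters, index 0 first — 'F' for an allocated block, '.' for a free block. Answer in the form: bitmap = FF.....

after create(a) → a:[0]  free=[F..........]
after append(a, 2) → a:[0, 1, 2]  free=[FFF........]
after truncate(a, 1) → a:[0]  free=[F..........]
after unlink(a) →   free=[...........]
after create(a) → a:[0]  free=[F..........]
after create(b) → a:[0], b:[1]  free=[FF.........]
after unlink(b) → a:[0]  free=[F..........]
after unlink(a) →   free=[...........]
after create(b) → b:[0]  free=[F..........]

bitmap = F..........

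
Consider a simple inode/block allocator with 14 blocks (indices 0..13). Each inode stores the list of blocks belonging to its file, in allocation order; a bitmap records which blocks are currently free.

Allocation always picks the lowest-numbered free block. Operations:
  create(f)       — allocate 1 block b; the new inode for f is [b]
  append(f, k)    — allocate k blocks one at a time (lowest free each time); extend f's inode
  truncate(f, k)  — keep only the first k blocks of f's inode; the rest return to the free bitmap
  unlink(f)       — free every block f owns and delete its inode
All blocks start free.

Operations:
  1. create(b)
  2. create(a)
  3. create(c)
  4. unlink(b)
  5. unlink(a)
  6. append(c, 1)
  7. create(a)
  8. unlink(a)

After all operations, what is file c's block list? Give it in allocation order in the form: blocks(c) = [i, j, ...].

blocks(c) = [2, 0]

create(b): bitmap=F............. | b=[0]
create(a): bitmap=FF............ | a=[1] b=[0]
create(c): bitmap=FFF........... | a=[1] b=[0] c=[2]
unlink(b): bitmap=.FF........... | a=[1] c=[2]
unlink(a): bitmap=..F........... | c=[2]
append(c, 1): bitmap=F.F........... | c=[2, 0]
create(a): bitmap=FFF........... | a=[1] c=[2, 0]
unlink(a): bitmap=F.F........... | c=[2, 0]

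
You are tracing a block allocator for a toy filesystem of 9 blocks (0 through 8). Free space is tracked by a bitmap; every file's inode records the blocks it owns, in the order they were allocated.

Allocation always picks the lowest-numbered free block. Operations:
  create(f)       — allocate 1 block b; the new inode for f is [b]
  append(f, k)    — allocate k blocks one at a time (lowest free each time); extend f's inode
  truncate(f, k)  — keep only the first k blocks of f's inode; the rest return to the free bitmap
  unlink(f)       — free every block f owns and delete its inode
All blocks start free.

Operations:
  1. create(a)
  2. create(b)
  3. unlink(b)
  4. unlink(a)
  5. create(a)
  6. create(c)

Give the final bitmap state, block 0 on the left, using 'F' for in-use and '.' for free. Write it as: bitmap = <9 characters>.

after create(a) → a:[0]  free=[F........]
after create(b) → a:[0], b:[1]  free=[FF.......]
after unlink(b) → a:[0]  free=[F........]
after unlink(a) →   free=[.........]
after create(a) → a:[0]  free=[F........]
after create(c) → a:[0], c:[1]  free=[FF.......]

bitmap = FF.......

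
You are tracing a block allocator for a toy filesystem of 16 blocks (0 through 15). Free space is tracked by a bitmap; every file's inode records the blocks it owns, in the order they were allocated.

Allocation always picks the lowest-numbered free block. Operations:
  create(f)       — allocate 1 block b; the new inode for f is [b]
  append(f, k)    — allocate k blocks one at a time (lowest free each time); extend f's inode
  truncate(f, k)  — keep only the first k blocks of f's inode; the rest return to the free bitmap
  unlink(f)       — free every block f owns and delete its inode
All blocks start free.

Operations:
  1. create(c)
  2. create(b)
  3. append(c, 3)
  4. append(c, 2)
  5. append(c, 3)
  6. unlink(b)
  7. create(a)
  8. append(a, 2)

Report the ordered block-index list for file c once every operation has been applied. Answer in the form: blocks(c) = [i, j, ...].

  1. create(c)  ⇒  F...............  {c→[0]}
  2. create(b)  ⇒  FF..............  {b→[1]; c→[0]}
  3. append(c, 3)  ⇒  FFFFF...........  {b→[1]; c→[0, 2, 3, 4]}
  4. append(c, 2)  ⇒  FFFFFFF.........  {b→[1]; c→[0, 2, 3, 4, 5, 6]}
  5. append(c, 3)  ⇒  FFFFFFFFFF......  {b→[1]; c→[0, 2, 3, 4, 5, 6, 7, 8, 9]}
  6. unlink(b)  ⇒  F.FFFFFFFF......  {c→[0, 2, 3, 4, 5, 6, 7, 8, 9]}
  7. create(a)  ⇒  FFFFFFFFFF......  {a→[1]; c→[0, 2, 3, 4, 5, 6, 7, 8, 9]}
  8. append(a, 2)  ⇒  FFFFFFFFFFFF....  {a→[1, 10, 11]; c→[0, 2, 3, 4, 5, 6, 7, 8, 9]}

blocks(c) = [0, 2, 3, 4, 5, 6, 7, 8, 9]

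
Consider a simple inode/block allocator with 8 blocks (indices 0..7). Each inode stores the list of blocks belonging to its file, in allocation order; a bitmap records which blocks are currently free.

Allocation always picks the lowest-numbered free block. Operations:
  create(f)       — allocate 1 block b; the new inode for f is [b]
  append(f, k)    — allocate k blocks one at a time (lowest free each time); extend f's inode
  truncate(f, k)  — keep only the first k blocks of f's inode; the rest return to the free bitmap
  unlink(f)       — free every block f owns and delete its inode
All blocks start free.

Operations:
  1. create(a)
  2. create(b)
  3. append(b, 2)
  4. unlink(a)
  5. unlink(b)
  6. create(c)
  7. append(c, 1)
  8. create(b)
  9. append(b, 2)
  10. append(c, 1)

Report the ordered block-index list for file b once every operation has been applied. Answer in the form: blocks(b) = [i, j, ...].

[1] create(a) — a=0 (map F.......)
[2] create(b) — a=0 b=1 (map FF......)
[3] append(b, 2) — a=0 b=1,2,3 (map FFFF....)
[4] unlink(a) — b=1,2,3 (map .FFF....)
[5] unlink(b) —  (map ........)
[6] create(c) — c=0 (map F.......)
[7] append(c, 1) — c=0,1 (map FF......)
[8] create(b) — b=2 c=0,1 (map FFF.....)
[9] append(b, 2) — b=2,3,4 c=0,1 (map FFFFF...)
[10] append(c, 1) — b=2,3,4 c=0,1,5 (map FFFFFF..)

blocks(b) = [2, 3, 4]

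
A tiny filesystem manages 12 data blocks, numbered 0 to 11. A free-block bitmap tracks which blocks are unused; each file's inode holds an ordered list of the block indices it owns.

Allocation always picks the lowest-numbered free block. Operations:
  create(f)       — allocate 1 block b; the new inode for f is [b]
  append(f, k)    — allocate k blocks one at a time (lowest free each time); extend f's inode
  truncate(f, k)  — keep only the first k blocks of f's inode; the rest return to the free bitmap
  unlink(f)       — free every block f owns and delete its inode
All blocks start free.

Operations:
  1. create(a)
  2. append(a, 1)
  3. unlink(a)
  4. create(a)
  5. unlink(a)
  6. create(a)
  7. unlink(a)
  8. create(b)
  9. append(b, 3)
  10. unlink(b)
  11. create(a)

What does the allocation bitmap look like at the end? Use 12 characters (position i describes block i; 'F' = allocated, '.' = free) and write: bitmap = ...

after create(a) → a:[0]  free=[F...........]
after append(a, 1) → a:[0, 1]  free=[FF..........]
after unlink(a) →   free=[............]
after create(a) → a:[0]  free=[F...........]
after unlink(a) →   free=[............]
after create(a) → a:[0]  free=[F...........]
after unlink(a) →   free=[............]
after create(b) → b:[0]  free=[F...........]
after append(b, 3) → b:[0, 1, 2, 3]  free=[FFFF........]
after unlink(b) →   free=[............]
after create(a) → a:[0]  free=[F...........]

bitmap = F...........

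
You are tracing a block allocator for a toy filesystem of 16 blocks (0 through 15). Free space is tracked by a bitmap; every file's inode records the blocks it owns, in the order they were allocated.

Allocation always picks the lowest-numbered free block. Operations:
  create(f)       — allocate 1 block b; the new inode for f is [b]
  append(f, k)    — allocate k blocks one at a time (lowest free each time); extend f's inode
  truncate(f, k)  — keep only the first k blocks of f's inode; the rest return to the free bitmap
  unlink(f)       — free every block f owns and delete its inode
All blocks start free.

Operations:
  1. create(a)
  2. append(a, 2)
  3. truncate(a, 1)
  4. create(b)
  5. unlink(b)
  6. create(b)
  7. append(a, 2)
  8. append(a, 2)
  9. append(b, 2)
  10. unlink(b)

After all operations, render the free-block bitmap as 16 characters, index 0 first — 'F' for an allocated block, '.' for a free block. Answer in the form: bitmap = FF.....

[1] create(a) — a=0 (map F...............)
[2] append(a, 2) — a=0,1,2 (map FFF.............)
[3] truncate(a, 1) — a=0 (map F...............)
[4] create(b) — a=0 b=1 (map FF..............)
[5] unlink(b) — a=0 (map F...............)
[6] create(b) — a=0 b=1 (map FF..............)
[7] append(a, 2) — a=0,2,3 b=1 (map FFFF............)
[8] append(a, 2) — a=0,2,3,4,5 b=1 (map FFFFFF..........)
[9] append(b, 2) — a=0,2,3,4,5 b=1,6,7 (map FFFFFFFF........)
[10] unlink(b) — a=0,2,3,4,5 (map F.FFFF..........)

bitmap = F.FFFF..........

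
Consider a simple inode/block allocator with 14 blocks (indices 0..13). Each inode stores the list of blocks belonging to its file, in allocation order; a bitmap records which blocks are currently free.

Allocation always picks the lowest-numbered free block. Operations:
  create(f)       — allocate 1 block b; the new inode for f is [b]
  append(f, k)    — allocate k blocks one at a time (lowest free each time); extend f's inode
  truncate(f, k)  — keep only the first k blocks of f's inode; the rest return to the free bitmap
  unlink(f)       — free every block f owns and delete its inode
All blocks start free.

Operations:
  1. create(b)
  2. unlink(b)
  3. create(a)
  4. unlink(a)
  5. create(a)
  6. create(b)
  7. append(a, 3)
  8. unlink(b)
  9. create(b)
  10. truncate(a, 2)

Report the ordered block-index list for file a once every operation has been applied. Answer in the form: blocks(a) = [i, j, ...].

blocks(a) = [0, 2]

  1. create(b)  ⇒  F.............  {b→[0]}
  2. unlink(b)  ⇒  ..............  {}
  3. create(a)  ⇒  F.............  {a→[0]}
  4. unlink(a)  ⇒  ..............  {}
  5. create(a)  ⇒  F.............  {a→[0]}
  6. create(b)  ⇒  FF............  {a→[0]; b→[1]}
  7. append(a, 3)  ⇒  FFFFF.........  {a→[0, 2, 3, 4]; b→[1]}
  8. unlink(b)  ⇒  F.FFF.........  {a→[0, 2, 3, 4]}
  9. create(b)  ⇒  FFFFF.........  {a→[0, 2, 3, 4]; b→[1]}
  10. truncate(a, 2)  ⇒  FFF...........  {a→[0, 2]; b→[1]}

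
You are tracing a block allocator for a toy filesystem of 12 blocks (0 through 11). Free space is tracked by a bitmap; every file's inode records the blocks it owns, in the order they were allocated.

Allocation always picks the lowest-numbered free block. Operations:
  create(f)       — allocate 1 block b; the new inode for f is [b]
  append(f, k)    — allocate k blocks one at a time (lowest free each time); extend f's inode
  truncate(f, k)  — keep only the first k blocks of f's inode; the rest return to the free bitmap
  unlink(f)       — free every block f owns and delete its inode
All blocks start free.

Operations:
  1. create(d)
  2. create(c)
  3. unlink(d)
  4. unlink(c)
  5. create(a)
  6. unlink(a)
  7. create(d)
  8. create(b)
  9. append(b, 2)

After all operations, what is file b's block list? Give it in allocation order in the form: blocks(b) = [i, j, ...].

create(d): bitmap=F........... | d=[0]
create(c): bitmap=FF.......... | c=[1] d=[0]
unlink(d): bitmap=.F.......... | c=[1]
unlink(c): bitmap=............ | 
create(a): bitmap=F........... | a=[0]
unlink(a): bitmap=............ | 
create(d): bitmap=F........... | d=[0]
create(b): bitmap=FF.......... | b=[1] d=[0]
append(b, 2): bitmap=FFFF........ | b=[1, 2, 3] d=[0]

blocks(b) = [1, 2, 3]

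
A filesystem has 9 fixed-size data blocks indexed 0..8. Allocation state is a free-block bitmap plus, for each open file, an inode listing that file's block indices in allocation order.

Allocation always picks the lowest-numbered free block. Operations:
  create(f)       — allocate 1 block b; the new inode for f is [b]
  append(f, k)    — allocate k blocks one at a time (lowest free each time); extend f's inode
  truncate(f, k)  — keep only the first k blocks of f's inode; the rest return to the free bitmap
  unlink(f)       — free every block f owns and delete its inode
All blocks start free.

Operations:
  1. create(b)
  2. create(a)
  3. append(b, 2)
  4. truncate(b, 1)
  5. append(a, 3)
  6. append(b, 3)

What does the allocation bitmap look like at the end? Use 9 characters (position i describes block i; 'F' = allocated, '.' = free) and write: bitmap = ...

bitmap = FFFFFFFF.

[1] create(b) — b=0 (map F........)
[2] create(a) — a=1 b=0 (map FF.......)
[3] append(b, 2) — a=1 b=0,2,3 (map FFFF.....)
[4] truncate(b, 1) — a=1 b=0 (map FF.......)
[5] append(a, 3) — a=1,2,3,4 b=0 (map FFFFF....)
[6] append(b, 3) — a=1,2,3,4 b=0,5,6,7 (map FFFFFFFF.)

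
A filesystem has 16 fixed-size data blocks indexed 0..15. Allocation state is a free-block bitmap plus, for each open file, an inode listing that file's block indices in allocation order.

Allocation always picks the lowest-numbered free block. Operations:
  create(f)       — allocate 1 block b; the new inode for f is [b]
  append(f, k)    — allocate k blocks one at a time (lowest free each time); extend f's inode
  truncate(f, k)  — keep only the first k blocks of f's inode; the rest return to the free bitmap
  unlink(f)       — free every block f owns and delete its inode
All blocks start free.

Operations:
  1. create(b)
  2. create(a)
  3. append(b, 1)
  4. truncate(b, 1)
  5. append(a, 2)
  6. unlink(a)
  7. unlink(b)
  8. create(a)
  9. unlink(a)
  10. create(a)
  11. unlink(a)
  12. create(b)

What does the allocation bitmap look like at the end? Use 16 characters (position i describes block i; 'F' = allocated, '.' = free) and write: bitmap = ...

bitmap = F...............

after create(b) → b:[0]  free=[F...............]
after create(a) → a:[1], b:[0]  free=[FF..............]
after append(b, 1) → a:[1], b:[0, 2]  free=[FFF.............]
after truncate(b, 1) → a:[1], b:[0]  free=[FF..............]
after append(a, 2) → a:[1, 2, 3], b:[0]  free=[FFFF............]
after unlink(a) → b:[0]  free=[F...............]
after unlink(b) →   free=[................]
after create(a) → a:[0]  free=[F...............]
after unlink(a) →   free=[................]
after create(a) → a:[0]  free=[F...............]
after unlink(a) →   free=[................]
after create(b) → b:[0]  free=[F...............]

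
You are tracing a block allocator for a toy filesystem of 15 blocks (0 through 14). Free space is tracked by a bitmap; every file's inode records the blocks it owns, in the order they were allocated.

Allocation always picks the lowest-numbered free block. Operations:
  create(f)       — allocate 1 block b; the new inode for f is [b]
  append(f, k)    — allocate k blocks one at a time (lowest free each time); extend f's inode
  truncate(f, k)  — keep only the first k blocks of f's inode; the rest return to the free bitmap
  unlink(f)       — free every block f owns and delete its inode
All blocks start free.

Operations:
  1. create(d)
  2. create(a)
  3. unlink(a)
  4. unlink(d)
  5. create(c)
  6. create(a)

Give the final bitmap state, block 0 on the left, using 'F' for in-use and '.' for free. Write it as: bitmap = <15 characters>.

  1. create(d)  ⇒  F..............  {d→[0]}
  2. create(a)  ⇒  FF.............  {a→[1]; d→[0]}
  3. unlink(a)  ⇒  F..............  {d→[0]}
  4. unlink(d)  ⇒  ...............  {}
  5. create(c)  ⇒  F..............  {c→[0]}
  6. create(a)  ⇒  FF.............  {a→[1]; c→[0]}

bitmap = FF.............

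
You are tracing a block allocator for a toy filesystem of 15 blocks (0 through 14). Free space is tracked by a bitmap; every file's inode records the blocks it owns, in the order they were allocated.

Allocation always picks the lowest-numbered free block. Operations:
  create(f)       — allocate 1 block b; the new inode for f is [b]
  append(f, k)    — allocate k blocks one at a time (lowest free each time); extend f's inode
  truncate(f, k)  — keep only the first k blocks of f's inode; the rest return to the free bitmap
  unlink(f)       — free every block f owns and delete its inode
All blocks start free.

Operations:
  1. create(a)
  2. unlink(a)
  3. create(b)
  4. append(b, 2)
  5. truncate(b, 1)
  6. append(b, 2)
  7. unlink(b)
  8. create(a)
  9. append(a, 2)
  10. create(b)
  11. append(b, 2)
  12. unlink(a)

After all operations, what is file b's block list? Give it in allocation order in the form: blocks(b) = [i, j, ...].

  1. create(a)  ⇒  F..............  {a→[0]}
  2. unlink(a)  ⇒  ...............  {}
  3. create(b)  ⇒  F..............  {b→[0]}
  4. append(b, 2)  ⇒  FFF............  {b→[0, 1, 2]}
  5. truncate(b, 1)  ⇒  F..............  {b→[0]}
  6. append(b, 2)  ⇒  FFF............  {b→[0, 1, 2]}
  7. unlink(b)  ⇒  ...............  {}
  8. create(a)  ⇒  F..............  {a→[0]}
  9. append(a, 2)  ⇒  FFF............  {a→[0, 1, 2]}
  10. create(b)  ⇒  FFFF...........  {a→[0, 1, 2]; b→[3]}
  11. append(b, 2)  ⇒  FFFFFF.........  {a→[0, 1, 2]; b→[3, 4, 5]}
  12. unlink(a)  ⇒  ...FFF.........  {b→[3, 4, 5]}

blocks(b) = [3, 4, 5]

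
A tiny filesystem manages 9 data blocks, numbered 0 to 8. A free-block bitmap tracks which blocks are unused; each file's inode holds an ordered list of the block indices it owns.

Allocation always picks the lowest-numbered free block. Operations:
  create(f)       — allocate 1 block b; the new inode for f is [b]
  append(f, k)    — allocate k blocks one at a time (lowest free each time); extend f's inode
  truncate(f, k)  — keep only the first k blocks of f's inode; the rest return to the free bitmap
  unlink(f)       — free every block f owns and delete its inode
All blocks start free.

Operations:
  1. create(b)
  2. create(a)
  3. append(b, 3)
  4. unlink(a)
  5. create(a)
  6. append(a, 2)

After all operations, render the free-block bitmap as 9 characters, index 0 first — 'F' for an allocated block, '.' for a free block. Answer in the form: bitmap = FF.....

bitmap = FFFFFFF..

after create(b) → b:[0]  free=[F........]
after create(a) → a:[1], b:[0]  free=[FF.......]
after append(b, 3) → a:[1], b:[0, 2, 3, 4]  free=[FFFFF....]
after unlink(a) → b:[0, 2, 3, 4]  free=[F.FFF....]
after create(a) → a:[1], b:[0, 2, 3, 4]  free=[FFFFF....]
after append(a, 2) → a:[1, 5, 6], b:[0, 2, 3, 4]  free=[FFFFFFF..]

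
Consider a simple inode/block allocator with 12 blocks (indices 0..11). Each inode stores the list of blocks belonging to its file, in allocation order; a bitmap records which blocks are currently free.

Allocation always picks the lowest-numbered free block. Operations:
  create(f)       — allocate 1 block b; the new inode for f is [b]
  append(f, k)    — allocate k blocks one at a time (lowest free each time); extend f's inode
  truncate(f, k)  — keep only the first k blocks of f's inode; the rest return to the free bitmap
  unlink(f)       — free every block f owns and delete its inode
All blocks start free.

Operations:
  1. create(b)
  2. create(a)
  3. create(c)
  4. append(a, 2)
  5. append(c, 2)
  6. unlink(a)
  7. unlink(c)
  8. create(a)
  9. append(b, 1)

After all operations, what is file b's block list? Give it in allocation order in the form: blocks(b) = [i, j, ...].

blocks(b) = [0, 2]

create(b): bitmap=F........... | b=[0]
create(a): bitmap=FF.......... | a=[1] b=[0]
create(c): bitmap=FFF......... | a=[1] b=[0] c=[2]
append(a, 2): bitmap=FFFFF....... | a=[1, 3, 4] b=[0] c=[2]
append(c, 2): bitmap=FFFFFFF..... | a=[1, 3, 4] b=[0] c=[2, 5, 6]
unlink(a): bitmap=F.F..FF..... | b=[0] c=[2, 5, 6]
unlink(c): bitmap=F........... | b=[0]
create(a): bitmap=FF.......... | a=[1] b=[0]
append(b, 1): bitmap=FFF......... | a=[1] b=[0, 2]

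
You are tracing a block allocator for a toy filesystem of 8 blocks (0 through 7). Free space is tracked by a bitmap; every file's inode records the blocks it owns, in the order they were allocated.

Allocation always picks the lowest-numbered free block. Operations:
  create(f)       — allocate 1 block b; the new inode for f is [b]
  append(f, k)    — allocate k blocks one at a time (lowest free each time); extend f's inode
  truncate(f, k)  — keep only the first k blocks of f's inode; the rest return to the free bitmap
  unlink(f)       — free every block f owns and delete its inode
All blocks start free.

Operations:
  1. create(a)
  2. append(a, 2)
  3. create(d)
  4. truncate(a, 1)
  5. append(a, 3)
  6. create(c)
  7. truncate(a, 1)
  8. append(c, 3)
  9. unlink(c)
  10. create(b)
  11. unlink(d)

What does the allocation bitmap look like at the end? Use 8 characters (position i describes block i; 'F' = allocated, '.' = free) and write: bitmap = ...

  1. create(a)  ⇒  F.......  {a→[0]}
  2. append(a, 2)  ⇒  FFF.....  {a→[0, 1, 2]}
  3. create(d)  ⇒  FFFF....  {a→[0, 1, 2]; d→[3]}
  4. truncate(a, 1)  ⇒  F..F....  {a→[0]; d→[3]}
  5. append(a, 3)  ⇒  FFFFF...  {a→[0, 1, 2, 4]; d→[3]}
  6. create(c)  ⇒  FFFFFF..  {a→[0, 1, 2, 4]; c→[5]; d→[3]}
  7. truncate(a, 1)  ⇒  F..F.F..  {a→[0]; c→[5]; d→[3]}
  8. append(c, 3)  ⇒  FFFFFF..  {a→[0]; c→[5, 1, 2, 4]; d→[3]}
  9. unlink(c)  ⇒  F..F....  {a→[0]; d→[3]}
  10. create(b)  ⇒  FF.F....  {a→[0]; b→[1]; d→[3]}
  11. unlink(d)  ⇒  FF......  {a→[0]; b→[1]}

bitmap = FF......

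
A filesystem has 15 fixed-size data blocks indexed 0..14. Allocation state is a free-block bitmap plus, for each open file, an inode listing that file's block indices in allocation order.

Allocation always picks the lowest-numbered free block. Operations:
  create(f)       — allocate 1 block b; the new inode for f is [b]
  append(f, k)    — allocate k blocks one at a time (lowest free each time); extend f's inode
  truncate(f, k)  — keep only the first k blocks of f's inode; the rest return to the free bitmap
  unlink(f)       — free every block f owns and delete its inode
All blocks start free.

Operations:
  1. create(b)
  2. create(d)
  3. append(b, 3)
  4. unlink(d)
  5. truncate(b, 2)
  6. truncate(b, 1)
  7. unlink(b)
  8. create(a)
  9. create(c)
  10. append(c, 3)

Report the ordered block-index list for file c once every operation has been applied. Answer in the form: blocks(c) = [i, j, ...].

blocks(c) = [1, 2, 3, 4]

after create(b) → b:[0]  free=[F..............]
after create(d) → b:[0], d:[1]  free=[FF.............]
after append(b, 3) → b:[0, 2, 3, 4], d:[1]  free=[FFFFF..........]
after unlink(d) → b:[0, 2, 3, 4]  free=[F.FFF..........]
after truncate(b, 2) → b:[0, 2]  free=[F.F............]
after truncate(b, 1) → b:[0]  free=[F..............]
after unlink(b) →   free=[...............]
after create(a) → a:[0]  free=[F..............]
after create(c) → a:[0], c:[1]  free=[FF.............]
after append(c, 3) → a:[0], c:[1, 2, 3, 4]  free=[FFFFF..........]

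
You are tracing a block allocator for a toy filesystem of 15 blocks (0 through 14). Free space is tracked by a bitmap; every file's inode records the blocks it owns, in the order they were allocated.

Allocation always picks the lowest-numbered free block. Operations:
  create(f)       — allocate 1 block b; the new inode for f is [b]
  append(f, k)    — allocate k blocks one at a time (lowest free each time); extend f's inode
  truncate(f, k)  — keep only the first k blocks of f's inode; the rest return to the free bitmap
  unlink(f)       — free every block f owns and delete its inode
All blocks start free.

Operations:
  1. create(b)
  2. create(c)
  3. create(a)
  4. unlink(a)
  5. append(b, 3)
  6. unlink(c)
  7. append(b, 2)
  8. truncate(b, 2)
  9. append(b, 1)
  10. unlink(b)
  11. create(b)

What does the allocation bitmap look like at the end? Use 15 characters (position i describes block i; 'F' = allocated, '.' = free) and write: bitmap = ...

bitmap = F..............

  1. create(b)  ⇒  F..............  {b→[0]}
  2. create(c)  ⇒  FF.............  {b→[0]; c→[1]}
  3. create(a)  ⇒  FFF............  {a→[2]; b→[0]; c→[1]}
  4. unlink(a)  ⇒  FF.............  {b→[0]; c→[1]}
  5. append(b, 3)  ⇒  FFFFF..........  {b→[0, 2, 3, 4]; c→[1]}
  6. unlink(c)  ⇒  F.FFF..........  {b→[0, 2, 3, 4]}
  7. append(b, 2)  ⇒  FFFFFF.........  {b→[0, 2, 3, 4, 1, 5]}
  8. truncate(b, 2)  ⇒  F.F............  {b→[0, 2]}
  9. append(b, 1)  ⇒  FFF............  {b→[0, 2, 1]}
  10. unlink(b)  ⇒  ...............  {}
  11. create(b)  ⇒  F..............  {b→[0]}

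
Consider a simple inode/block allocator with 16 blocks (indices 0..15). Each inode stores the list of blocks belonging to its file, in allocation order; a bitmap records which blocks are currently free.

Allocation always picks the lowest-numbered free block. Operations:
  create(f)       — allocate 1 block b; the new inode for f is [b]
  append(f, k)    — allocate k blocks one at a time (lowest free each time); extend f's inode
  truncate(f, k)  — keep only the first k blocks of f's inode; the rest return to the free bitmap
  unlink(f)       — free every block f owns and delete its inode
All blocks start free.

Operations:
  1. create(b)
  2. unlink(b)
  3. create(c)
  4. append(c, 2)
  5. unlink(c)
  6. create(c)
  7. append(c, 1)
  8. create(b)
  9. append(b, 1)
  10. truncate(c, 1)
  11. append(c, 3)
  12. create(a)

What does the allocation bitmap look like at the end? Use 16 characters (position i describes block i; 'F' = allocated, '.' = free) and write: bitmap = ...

bitmap = FFFFFFF.........

create(b): bitmap=F............... | b=[0]
unlink(b): bitmap=................ | 
create(c): bitmap=F............... | c=[0]
append(c, 2): bitmap=FFF............. | c=[0, 1, 2]
unlink(c): bitmap=................ | 
create(c): bitmap=F............... | c=[0]
append(c, 1): bitmap=FF.............. | c=[0, 1]
create(b): bitmap=FFF............. | b=[2] c=[0, 1]
append(b, 1): bitmap=FFFF............ | b=[2, 3] c=[0, 1]
truncate(c, 1): bitmap=F.FF............ | b=[2, 3] c=[0]
append(c, 3): bitmap=FFFFFF.......... | b=[2, 3] c=[0, 1, 4, 5]
create(a): bitmap=FFFFFFF......... | a=[6] b=[2, 3] c=[0, 1, 4, 5]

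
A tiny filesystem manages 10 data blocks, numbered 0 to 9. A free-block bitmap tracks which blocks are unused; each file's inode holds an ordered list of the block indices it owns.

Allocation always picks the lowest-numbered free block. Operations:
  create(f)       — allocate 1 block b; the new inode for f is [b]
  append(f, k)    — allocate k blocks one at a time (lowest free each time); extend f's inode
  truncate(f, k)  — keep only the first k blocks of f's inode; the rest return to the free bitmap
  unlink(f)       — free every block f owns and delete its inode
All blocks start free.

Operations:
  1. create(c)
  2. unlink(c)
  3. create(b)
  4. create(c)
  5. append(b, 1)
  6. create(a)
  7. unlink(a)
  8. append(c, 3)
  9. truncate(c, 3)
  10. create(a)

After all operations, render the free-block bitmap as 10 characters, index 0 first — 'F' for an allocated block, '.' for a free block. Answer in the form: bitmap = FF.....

bitmap = FFFFFF....

after create(c) → c:[0]  free=[F.........]
after unlink(c) →   free=[..........]
after create(b) → b:[0]  free=[F.........]
after create(c) → b:[0], c:[1]  free=[FF........]
after append(b, 1) → b:[0, 2], c:[1]  free=[FFF.......]
after create(a) → a:[3], b:[0, 2], c:[1]  free=[FFFF......]
after unlink(a) → b:[0, 2], c:[1]  free=[FFF.......]
after append(c, 3) → b:[0, 2], c:[1, 3, 4, 5]  free=[FFFFFF....]
after truncate(c, 3) → b:[0, 2], c:[1, 3, 4]  free=[FFFFF.....]
after create(a) → a:[5], b:[0, 2], c:[1, 3, 4]  free=[FFFFFF....]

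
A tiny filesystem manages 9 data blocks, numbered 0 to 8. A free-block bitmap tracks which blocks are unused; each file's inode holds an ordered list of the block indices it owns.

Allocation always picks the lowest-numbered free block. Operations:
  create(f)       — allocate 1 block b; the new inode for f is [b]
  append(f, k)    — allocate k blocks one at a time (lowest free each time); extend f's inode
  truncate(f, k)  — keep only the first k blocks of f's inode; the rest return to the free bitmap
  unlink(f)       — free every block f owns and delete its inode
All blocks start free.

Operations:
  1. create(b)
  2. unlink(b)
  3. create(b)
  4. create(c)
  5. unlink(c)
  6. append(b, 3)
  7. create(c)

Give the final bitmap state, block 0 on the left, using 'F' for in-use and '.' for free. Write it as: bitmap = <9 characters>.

bitmap = FFFFF....

after create(b) → b:[0]  free=[F........]
after unlink(b) →   free=[.........]
after create(b) → b:[0]  free=[F........]
after create(c) → b:[0], c:[1]  free=[FF.......]
after unlink(c) → b:[0]  free=[F........]
after append(b, 3) → b:[0, 1, 2, 3]  free=[FFFF.....]
after create(c) → b:[0, 1, 2, 3], c:[4]  free=[FFFFF....]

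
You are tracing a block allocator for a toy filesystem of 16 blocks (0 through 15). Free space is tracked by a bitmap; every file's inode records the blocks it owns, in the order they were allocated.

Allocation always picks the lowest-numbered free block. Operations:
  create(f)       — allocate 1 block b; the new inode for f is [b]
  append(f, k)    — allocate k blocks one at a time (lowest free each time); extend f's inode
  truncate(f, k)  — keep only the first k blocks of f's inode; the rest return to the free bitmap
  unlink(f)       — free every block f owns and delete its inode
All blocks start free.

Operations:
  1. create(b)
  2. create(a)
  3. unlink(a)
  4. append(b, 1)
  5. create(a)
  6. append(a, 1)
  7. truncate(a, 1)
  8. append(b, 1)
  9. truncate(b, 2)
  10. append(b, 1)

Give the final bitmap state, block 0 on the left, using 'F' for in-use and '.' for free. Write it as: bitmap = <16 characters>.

[1] create(b) — b=0 (map F...............)
[2] create(a) — a=1 b=0 (map FF..............)
[3] unlink(a) — b=0 (map F...............)
[4] append(b, 1) — b=0,1 (map FF..............)
[5] create(a) — a=2 b=0,1 (map FFF.............)
[6] append(a, 1) — a=2,3 b=0,1 (map FFFF............)
[7] truncate(a, 1) — a=2 b=0,1 (map FFF.............)
[8] append(b, 1) — a=2 b=0,1,3 (map FFFF............)
[9] truncate(b, 2) — a=2 b=0,1 (map FFF.............)
[10] append(b, 1) — a=2 b=0,1,3 (map FFFF............)

bitmap = FFFF............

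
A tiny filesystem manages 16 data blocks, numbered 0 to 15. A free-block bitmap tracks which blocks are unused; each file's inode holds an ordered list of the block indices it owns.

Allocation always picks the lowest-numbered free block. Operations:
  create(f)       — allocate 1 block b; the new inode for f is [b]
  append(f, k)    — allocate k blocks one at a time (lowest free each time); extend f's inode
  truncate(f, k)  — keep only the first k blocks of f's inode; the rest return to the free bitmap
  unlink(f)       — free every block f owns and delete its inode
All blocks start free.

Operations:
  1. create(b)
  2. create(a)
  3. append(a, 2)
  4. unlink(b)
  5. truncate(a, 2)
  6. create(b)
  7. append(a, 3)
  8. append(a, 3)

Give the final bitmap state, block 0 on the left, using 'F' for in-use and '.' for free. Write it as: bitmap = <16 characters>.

[1] create(b) — b=0 (map F...............)
[2] create(a) — a=1 b=0 (map FF..............)
[3] append(a, 2) — a=1,2,3 b=0 (map FFFF............)
[4] unlink(b) — a=1,2,3 (map .FFF............)
[5] truncate(a, 2) — a=1,2 (map .FF.............)
[6] create(b) — a=1,2 b=0 (map FFF.............)
[7] append(a, 3) — a=1,2,3,4,5 b=0 (map FFFFFF..........)
[8] append(a, 3) — a=1,2,3,4,5,6,7,8 b=0 (map FFFFFFFFF.......)

bitmap = FFFFFFFFF.......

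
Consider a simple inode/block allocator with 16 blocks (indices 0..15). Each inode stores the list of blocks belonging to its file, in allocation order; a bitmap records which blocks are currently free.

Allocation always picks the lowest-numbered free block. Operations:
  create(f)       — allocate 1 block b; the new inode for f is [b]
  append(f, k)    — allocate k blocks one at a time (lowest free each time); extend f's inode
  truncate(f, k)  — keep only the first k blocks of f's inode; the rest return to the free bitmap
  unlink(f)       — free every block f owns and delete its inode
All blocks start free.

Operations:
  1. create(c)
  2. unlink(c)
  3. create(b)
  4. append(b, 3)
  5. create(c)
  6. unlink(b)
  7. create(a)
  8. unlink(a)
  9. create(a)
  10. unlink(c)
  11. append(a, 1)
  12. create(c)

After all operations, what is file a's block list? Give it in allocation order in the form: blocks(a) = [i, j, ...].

blocks(a) = [0, 1]

after create(c) → c:[0]  free=[F...............]
after unlink(c) →   free=[................]
after create(b) → b:[0]  free=[F...............]
after append(b, 3) → b:[0, 1, 2, 3]  free=[FFFF............]
after create(c) → b:[0, 1, 2, 3], c:[4]  free=[FFFFF...........]
after unlink(b) → c:[4]  free=[....F...........]
after create(a) → a:[0], c:[4]  free=[F...F...........]
after unlink(a) → c:[4]  free=[....F...........]
after create(a) → a:[0], c:[4]  free=[F...F...........]
after unlink(c) → a:[0]  free=[F...............]
after append(a, 1) → a:[0, 1]  free=[FF..............]
after create(c) → a:[0, 1], c:[2]  free=[FFF.............]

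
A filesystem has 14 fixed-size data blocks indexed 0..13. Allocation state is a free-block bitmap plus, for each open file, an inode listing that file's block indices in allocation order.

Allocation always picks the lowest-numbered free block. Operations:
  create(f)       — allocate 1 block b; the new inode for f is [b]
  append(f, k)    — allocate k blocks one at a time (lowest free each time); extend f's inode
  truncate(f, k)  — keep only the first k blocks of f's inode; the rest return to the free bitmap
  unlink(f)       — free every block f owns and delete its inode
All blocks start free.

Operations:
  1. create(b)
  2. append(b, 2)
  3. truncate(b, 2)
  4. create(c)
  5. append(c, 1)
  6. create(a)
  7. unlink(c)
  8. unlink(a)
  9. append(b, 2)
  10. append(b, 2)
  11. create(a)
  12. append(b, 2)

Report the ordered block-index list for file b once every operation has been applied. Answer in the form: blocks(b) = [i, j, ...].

[1] create(b) — b=0 (map F.............)
[2] append(b, 2) — b=0,1,2 (map FFF...........)
[3] truncate(b, 2) — b=0,1 (map FF............)
[4] create(c) — b=0,1 c=2 (map FFF...........)
[5] append(c, 1) — b=0,1 c=2,3 (map FFFF..........)
[6] create(a) — a=4 b=0,1 c=2,3 (map FFFFF.........)
[7] unlink(c) — a=4 b=0,1 (map FF..F.........)
[8] unlink(a) — b=0,1 (map FF............)
[9] append(b, 2) — b=0,1,2,3 (map FFFF..........)
[10] append(b, 2) — b=0,1,2,3,4,5 (map FFFFFF........)
[11] create(a) — a=6 b=0,1,2,3,4,5 (map FFFFFFF.......)
[12] append(b, 2) — a=6 b=0,1,2,3,4,5,7,8 (map FFFFFFFFF.....)

blocks(b) = [0, 1, 2, 3, 4, 5, 7, 8]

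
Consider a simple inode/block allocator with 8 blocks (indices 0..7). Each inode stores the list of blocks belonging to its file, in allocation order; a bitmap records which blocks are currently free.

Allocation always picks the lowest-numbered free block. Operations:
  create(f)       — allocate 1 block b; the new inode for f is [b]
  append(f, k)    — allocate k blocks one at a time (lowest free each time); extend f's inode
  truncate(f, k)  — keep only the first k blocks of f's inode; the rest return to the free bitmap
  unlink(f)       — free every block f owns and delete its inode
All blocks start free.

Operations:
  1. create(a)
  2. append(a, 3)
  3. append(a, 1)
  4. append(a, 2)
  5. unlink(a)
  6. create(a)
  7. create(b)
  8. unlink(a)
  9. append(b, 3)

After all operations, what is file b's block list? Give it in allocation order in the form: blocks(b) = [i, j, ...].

create(a): bitmap=F....... | a=[0]
append(a, 3): bitmap=FFFF.... | a=[0, 1, 2, 3]
append(a, 1): bitmap=FFFFF... | a=[0, 1, 2, 3, 4]
append(a, 2): bitmap=FFFFFFF. | a=[0, 1, 2, 3, 4, 5, 6]
unlink(a): bitmap=........ | 
create(a): bitmap=F....... | a=[0]
create(b): bitmap=FF...... | a=[0] b=[1]
unlink(a): bitmap=.F...... | b=[1]
append(b, 3): bitmap=FFFF.... | b=[1, 0, 2, 3]

blocks(b) = [1, 0, 2, 3]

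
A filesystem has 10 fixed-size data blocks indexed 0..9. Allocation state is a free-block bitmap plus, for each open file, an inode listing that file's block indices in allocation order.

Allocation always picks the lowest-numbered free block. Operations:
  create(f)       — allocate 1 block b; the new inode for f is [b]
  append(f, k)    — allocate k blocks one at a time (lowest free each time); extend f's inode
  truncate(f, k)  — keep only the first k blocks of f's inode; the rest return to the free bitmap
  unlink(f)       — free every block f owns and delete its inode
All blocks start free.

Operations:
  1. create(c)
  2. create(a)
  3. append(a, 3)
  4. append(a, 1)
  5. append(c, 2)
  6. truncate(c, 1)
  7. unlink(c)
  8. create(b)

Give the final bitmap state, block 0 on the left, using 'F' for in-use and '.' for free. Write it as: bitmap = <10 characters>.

[1] create(c) — c=0 (map F.........)
[2] create(a) — a=1 c=0 (map FF........)
[3] append(a, 3) — a=1,2,3,4 c=0 (map FFFFF.....)
[4] append(a, 1) — a=1,2,3,4,5 c=0 (map FFFFFF....)
[5] append(c, 2) — a=1,2,3,4,5 c=0,6,7 (map FFFFFFFF..)
[6] truncate(c, 1) — a=1,2,3,4,5 c=0 (map FFFFFF....)
[7] unlink(c) — a=1,2,3,4,5 (map .FFFFF....)
[8] create(b) — a=1,2,3,4,5 b=0 (map FFFFFF....)

bitmap = FFFFFF....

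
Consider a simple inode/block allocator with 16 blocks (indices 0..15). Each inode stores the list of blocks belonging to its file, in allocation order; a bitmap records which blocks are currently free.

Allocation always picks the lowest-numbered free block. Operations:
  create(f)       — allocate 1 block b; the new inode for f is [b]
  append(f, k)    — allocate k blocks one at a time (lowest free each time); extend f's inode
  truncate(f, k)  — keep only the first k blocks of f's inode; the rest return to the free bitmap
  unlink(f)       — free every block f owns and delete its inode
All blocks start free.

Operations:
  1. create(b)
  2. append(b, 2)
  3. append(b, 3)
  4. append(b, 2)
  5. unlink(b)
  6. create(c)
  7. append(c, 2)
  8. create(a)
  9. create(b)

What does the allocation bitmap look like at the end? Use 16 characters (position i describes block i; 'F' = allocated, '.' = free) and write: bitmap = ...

bitmap = FFFFF...........

[1] create(b) — b=0 (map F...............)
[2] append(b, 2) — b=0,1,2 (map FFF.............)
[3] append(b, 3) — b=0,1,2,3,4,5 (map FFFFFF..........)
[4] append(b, 2) — b=0,1,2,3,4,5,6,7 (map FFFFFFFF........)
[5] unlink(b) —  (map ................)
[6] create(c) — c=0 (map F...............)
[7] append(c, 2) — c=0,1,2 (map FFF.............)
[8] create(a) — a=3 c=0,1,2 (map FFFF............)
[9] create(b) — a=3 b=4 c=0,1,2 (map FFFFF...........)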